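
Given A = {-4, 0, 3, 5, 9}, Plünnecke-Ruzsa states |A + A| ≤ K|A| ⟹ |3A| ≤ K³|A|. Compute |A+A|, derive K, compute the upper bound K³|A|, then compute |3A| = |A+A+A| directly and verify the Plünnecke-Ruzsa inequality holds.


|A| = 5.
Step 1: Compute A + A by enumerating all 25 pairs.
A + A = {-8, -4, -1, 0, 1, 3, 5, 6, 8, 9, 10, 12, 14, 18}, so |A + A| = 14.
Step 2: Doubling constant K = |A + A|/|A| = 14/5 = 14/5 ≈ 2.8000.
Step 3: Plünnecke-Ruzsa gives |3A| ≤ K³·|A| = (2.8000)³ · 5 ≈ 109.7600.
Step 4: Compute 3A = A + A + A directly by enumerating all triples (a,b,c) ∈ A³; |3A| = 27.
Step 5: Check 27 ≤ 109.7600? Yes ✓.

K = 14/5, Plünnecke-Ruzsa bound K³|A| ≈ 109.7600, |3A| = 27, inequality holds.


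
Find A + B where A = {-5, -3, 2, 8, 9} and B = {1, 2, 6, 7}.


A + B = {a + b : a ∈ A, b ∈ B}.
Enumerate all |A|·|B| = 5·4 = 20 pairs (a, b) and collect distinct sums.
a = -5: -5+1=-4, -5+2=-3, -5+6=1, -5+7=2
a = -3: -3+1=-2, -3+2=-1, -3+6=3, -3+7=4
a = 2: 2+1=3, 2+2=4, 2+6=8, 2+7=9
a = 8: 8+1=9, 8+2=10, 8+6=14, 8+7=15
a = 9: 9+1=10, 9+2=11, 9+6=15, 9+7=16
Collecting distinct sums: A + B = {-4, -3, -2, -1, 1, 2, 3, 4, 8, 9, 10, 11, 14, 15, 16}
|A + B| = 15

A + B = {-4, -3, -2, -1, 1, 2, 3, 4, 8, 9, 10, 11, 14, 15, 16}


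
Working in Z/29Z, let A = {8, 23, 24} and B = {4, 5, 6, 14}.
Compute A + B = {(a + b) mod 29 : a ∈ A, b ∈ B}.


Work in Z/29Z: reduce every sum a + b modulo 29.
Enumerate all 12 pairs:
a = 8: 8+4=12, 8+5=13, 8+6=14, 8+14=22
a = 23: 23+4=27, 23+5=28, 23+6=0, 23+14=8
a = 24: 24+4=28, 24+5=0, 24+6=1, 24+14=9
Distinct residues collected: {0, 1, 8, 9, 12, 13, 14, 22, 27, 28}
|A + B| = 10 (out of 29 total residues).

A + B = {0, 1, 8, 9, 12, 13, 14, 22, 27, 28}


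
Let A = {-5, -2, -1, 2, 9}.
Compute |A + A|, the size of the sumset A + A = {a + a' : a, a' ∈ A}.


A + A = {a + a' : a, a' ∈ A}; |A| = 5.
General bounds: 2|A| - 1 ≤ |A + A| ≤ |A|(|A|+1)/2, i.e. 9 ≤ |A + A| ≤ 15.
Lower bound 2|A|-1 is attained iff A is an arithmetic progression.
Enumerate sums a + a' for a ≤ a' (symmetric, so this suffices):
a = -5: -5+-5=-10, -5+-2=-7, -5+-1=-6, -5+2=-3, -5+9=4
a = -2: -2+-2=-4, -2+-1=-3, -2+2=0, -2+9=7
a = -1: -1+-1=-2, -1+2=1, -1+9=8
a = 2: 2+2=4, 2+9=11
a = 9: 9+9=18
Distinct sums: {-10, -7, -6, -4, -3, -2, 0, 1, 4, 7, 8, 11, 18}
|A + A| = 13

|A + A| = 13


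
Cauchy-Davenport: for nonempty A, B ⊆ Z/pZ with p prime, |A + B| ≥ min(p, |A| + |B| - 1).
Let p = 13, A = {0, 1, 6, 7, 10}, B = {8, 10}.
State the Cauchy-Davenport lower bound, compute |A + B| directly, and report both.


Cauchy-Davenport: |A + B| ≥ min(p, |A| + |B| - 1) for A, B nonempty in Z/pZ.
|A| = 5, |B| = 2, p = 13.
CD lower bound = min(13, 5 + 2 - 1) = min(13, 6) = 6.
Compute A + B mod 13 directly:
a = 0: 0+8=8, 0+10=10
a = 1: 1+8=9, 1+10=11
a = 6: 6+8=1, 6+10=3
a = 7: 7+8=2, 7+10=4
a = 10: 10+8=5, 10+10=7
A + B = {1, 2, 3, 4, 5, 7, 8, 9, 10, 11}, so |A + B| = 10.
Verify: 10 ≥ 6? Yes ✓.

CD lower bound = 6, actual |A + B| = 10.


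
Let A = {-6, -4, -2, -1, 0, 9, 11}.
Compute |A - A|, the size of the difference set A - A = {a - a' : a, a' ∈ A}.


A - A = {a - a' : a, a' ∈ A}; |A| = 7.
Bounds: 2|A|-1 ≤ |A - A| ≤ |A|² - |A| + 1, i.e. 13 ≤ |A - A| ≤ 43.
Note: 0 ∈ A - A always (from a - a). The set is symmetric: if d ∈ A - A then -d ∈ A - A.
Enumerate nonzero differences d = a - a' with a > a' (then include -d):
Positive differences: {1, 2, 3, 4, 5, 6, 9, 10, 11, 12, 13, 15, 17}
Full difference set: {0} ∪ (positive diffs) ∪ (negative diffs).
|A - A| = 1 + 2·13 = 27 (matches direct enumeration: 27).

|A - A| = 27


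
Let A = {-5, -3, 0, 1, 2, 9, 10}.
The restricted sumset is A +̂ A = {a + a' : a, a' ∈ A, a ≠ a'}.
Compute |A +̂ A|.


Restricted sumset: A +̂ A = {a + a' : a ∈ A, a' ∈ A, a ≠ a'}.
Equivalently, take A + A and drop any sum 2a that is achievable ONLY as a + a for a ∈ A (i.e. sums representable only with equal summands).
Enumerate pairs (a, a') with a < a' (symmetric, so each unordered pair gives one sum; this covers all a ≠ a'):
  -5 + -3 = -8
  -5 + 0 = -5
  -5 + 1 = -4
  -5 + 2 = -3
  -5 + 9 = 4
  -5 + 10 = 5
  -3 + 0 = -3
  -3 + 1 = -2
  -3 + 2 = -1
  -3 + 9 = 6
  -3 + 10 = 7
  0 + 1 = 1
  0 + 2 = 2
  0 + 9 = 9
  0 + 10 = 10
  1 + 2 = 3
  1 + 9 = 10
  1 + 10 = 11
  2 + 9 = 11
  2 + 10 = 12
  9 + 10 = 19
Collected distinct sums: {-8, -5, -4, -3, -2, -1, 1, 2, 3, 4, 5, 6, 7, 9, 10, 11, 12, 19}
|A +̂ A| = 18
(Reference bound: |A +̂ A| ≥ 2|A| - 3 for |A| ≥ 2, with |A| = 7 giving ≥ 11.)

|A +̂ A| = 18


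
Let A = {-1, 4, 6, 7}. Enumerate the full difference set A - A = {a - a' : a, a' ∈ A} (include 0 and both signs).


A - A = {a - a' : a, a' ∈ A}.
Compute a - a' for each ordered pair (a, a'):
a = -1: -1--1=0, -1-4=-5, -1-6=-7, -1-7=-8
a = 4: 4--1=5, 4-4=0, 4-6=-2, 4-7=-3
a = 6: 6--1=7, 6-4=2, 6-6=0, 6-7=-1
a = 7: 7--1=8, 7-4=3, 7-6=1, 7-7=0
Collecting distinct values (and noting 0 appears from a-a):
A - A = {-8, -7, -5, -3, -2, -1, 0, 1, 2, 3, 5, 7, 8}
|A - A| = 13

A - A = {-8, -7, -5, -3, -2, -1, 0, 1, 2, 3, 5, 7, 8}


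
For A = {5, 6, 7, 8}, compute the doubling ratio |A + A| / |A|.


|A| = 4.
Compute A + A by enumerating all 16 pairs.
A + A = {10, 11, 12, 13, 14, 15, 16}, so |A + A| = 7.
K = |A + A| / |A| = 7/4 (already in lowest terms) ≈ 1.7500.
Reference: AP of size 4 gives K = 7/4 ≈ 1.7500; a fully generic set of size 4 gives K ≈ 2.5000.

|A| = 4, |A + A| = 7, K = 7/4.


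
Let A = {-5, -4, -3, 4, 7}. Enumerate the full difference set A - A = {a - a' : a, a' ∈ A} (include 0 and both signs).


A - A = {a - a' : a, a' ∈ A}.
Compute a - a' for each ordered pair (a, a'):
a = -5: -5--5=0, -5--4=-1, -5--3=-2, -5-4=-9, -5-7=-12
a = -4: -4--5=1, -4--4=0, -4--3=-1, -4-4=-8, -4-7=-11
a = -3: -3--5=2, -3--4=1, -3--3=0, -3-4=-7, -3-7=-10
a = 4: 4--5=9, 4--4=8, 4--3=7, 4-4=0, 4-7=-3
a = 7: 7--5=12, 7--4=11, 7--3=10, 7-4=3, 7-7=0
Collecting distinct values (and noting 0 appears from a-a):
A - A = {-12, -11, -10, -9, -8, -7, -3, -2, -1, 0, 1, 2, 3, 7, 8, 9, 10, 11, 12}
|A - A| = 19

A - A = {-12, -11, -10, -9, -8, -7, -3, -2, -1, 0, 1, 2, 3, 7, 8, 9, 10, 11, 12}


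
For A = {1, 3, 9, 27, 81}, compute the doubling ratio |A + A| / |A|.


|A| = 5.
Compute A + A by enumerating all 25 pairs.
A + A = {2, 4, 6, 10, 12, 18, 28, 30, 36, 54, 82, 84, 90, 108, 162}, so |A + A| = 15.
K = |A + A| / |A| = 15/5 = 3/1 ≈ 3.0000.
Reference: AP of size 5 gives K = 9/5 ≈ 1.8000; a fully generic set of size 5 gives K ≈ 3.0000.

|A| = 5, |A + A| = 15, K = 15/5 = 3/1.


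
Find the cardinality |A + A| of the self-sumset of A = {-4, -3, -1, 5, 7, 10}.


A + A = {a + a' : a, a' ∈ A}; |A| = 6.
General bounds: 2|A| - 1 ≤ |A + A| ≤ |A|(|A|+1)/2, i.e. 11 ≤ |A + A| ≤ 21.
Lower bound 2|A|-1 is attained iff A is an arithmetic progression.
Enumerate sums a + a' for a ≤ a' (symmetric, so this suffices):
a = -4: -4+-4=-8, -4+-3=-7, -4+-1=-5, -4+5=1, -4+7=3, -4+10=6
a = -3: -3+-3=-6, -3+-1=-4, -3+5=2, -3+7=4, -3+10=7
a = -1: -1+-1=-2, -1+5=4, -1+7=6, -1+10=9
a = 5: 5+5=10, 5+7=12, 5+10=15
a = 7: 7+7=14, 7+10=17
a = 10: 10+10=20
Distinct sums: {-8, -7, -6, -5, -4, -2, 1, 2, 3, 4, 6, 7, 9, 10, 12, 14, 15, 17, 20}
|A + A| = 19

|A + A| = 19


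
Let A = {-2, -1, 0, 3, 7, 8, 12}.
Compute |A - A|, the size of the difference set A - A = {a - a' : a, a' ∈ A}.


A - A = {a - a' : a, a' ∈ A}; |A| = 7.
Bounds: 2|A|-1 ≤ |A - A| ≤ |A|² - |A| + 1, i.e. 13 ≤ |A - A| ≤ 43.
Note: 0 ∈ A - A always (from a - a). The set is symmetric: if d ∈ A - A then -d ∈ A - A.
Enumerate nonzero differences d = a - a' with a > a' (then include -d):
Positive differences: {1, 2, 3, 4, 5, 7, 8, 9, 10, 12, 13, 14}
Full difference set: {0} ∪ (positive diffs) ∪ (negative diffs).
|A - A| = 1 + 2·12 = 25 (matches direct enumeration: 25).

|A - A| = 25


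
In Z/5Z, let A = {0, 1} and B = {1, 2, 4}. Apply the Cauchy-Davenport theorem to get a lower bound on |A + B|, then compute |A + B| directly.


Cauchy-Davenport: |A + B| ≥ min(p, |A| + |B| - 1) for A, B nonempty in Z/pZ.
|A| = 2, |B| = 3, p = 5.
CD lower bound = min(5, 2 + 3 - 1) = min(5, 4) = 4.
Compute A + B mod 5 directly:
a = 0: 0+1=1, 0+2=2, 0+4=4
a = 1: 1+1=2, 1+2=3, 1+4=0
A + B = {0, 1, 2, 3, 4}, so |A + B| = 5.
Verify: 5 ≥ 4? Yes ✓.

CD lower bound = 4, actual |A + B| = 5.


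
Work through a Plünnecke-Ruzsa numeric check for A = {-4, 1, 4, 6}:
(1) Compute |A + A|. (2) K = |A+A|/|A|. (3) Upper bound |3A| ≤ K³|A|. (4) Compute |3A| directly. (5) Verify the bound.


|A| = 4.
Step 1: Compute A + A by enumerating all 16 pairs.
A + A = {-8, -3, 0, 2, 5, 7, 8, 10, 12}, so |A + A| = 9.
Step 2: Doubling constant K = |A + A|/|A| = 9/4 = 9/4 ≈ 2.2500.
Step 3: Plünnecke-Ruzsa gives |3A| ≤ K³·|A| = (2.2500)³ · 4 ≈ 45.5625.
Step 4: Compute 3A = A + A + A directly by enumerating all triples (a,b,c) ∈ A³; |3A| = 16.
Step 5: Check 16 ≤ 45.5625? Yes ✓.

K = 9/4, Plünnecke-Ruzsa bound K³|A| ≈ 45.5625, |3A| = 16, inequality holds.


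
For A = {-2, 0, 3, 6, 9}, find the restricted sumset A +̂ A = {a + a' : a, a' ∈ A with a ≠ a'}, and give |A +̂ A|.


Restricted sumset: A +̂ A = {a + a' : a ∈ A, a' ∈ A, a ≠ a'}.
Equivalently, take A + A and drop any sum 2a that is achievable ONLY as a + a for a ∈ A (i.e. sums representable only with equal summands).
Enumerate pairs (a, a') with a < a' (symmetric, so each unordered pair gives one sum; this covers all a ≠ a'):
  -2 + 0 = -2
  -2 + 3 = 1
  -2 + 6 = 4
  -2 + 9 = 7
  0 + 3 = 3
  0 + 6 = 6
  0 + 9 = 9
  3 + 6 = 9
  3 + 9 = 12
  6 + 9 = 15
Collected distinct sums: {-2, 1, 3, 4, 6, 7, 9, 12, 15}
|A +̂ A| = 9
(Reference bound: |A +̂ A| ≥ 2|A| - 3 for |A| ≥ 2, with |A| = 5 giving ≥ 7.)

|A +̂ A| = 9


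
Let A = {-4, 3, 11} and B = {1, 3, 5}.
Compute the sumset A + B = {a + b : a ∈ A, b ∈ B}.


A + B = {a + b : a ∈ A, b ∈ B}.
Enumerate all |A|·|B| = 3·3 = 9 pairs (a, b) and collect distinct sums.
a = -4: -4+1=-3, -4+3=-1, -4+5=1
a = 3: 3+1=4, 3+3=6, 3+5=8
a = 11: 11+1=12, 11+3=14, 11+5=16
Collecting distinct sums: A + B = {-3, -1, 1, 4, 6, 8, 12, 14, 16}
|A + B| = 9

A + B = {-3, -1, 1, 4, 6, 8, 12, 14, 16}


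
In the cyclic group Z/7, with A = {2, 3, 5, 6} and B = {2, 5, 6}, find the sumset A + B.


Work in Z/7Z: reduce every sum a + b modulo 7.
Enumerate all 12 pairs:
a = 2: 2+2=4, 2+5=0, 2+6=1
a = 3: 3+2=5, 3+5=1, 3+6=2
a = 5: 5+2=0, 5+5=3, 5+6=4
a = 6: 6+2=1, 6+5=4, 6+6=5
Distinct residues collected: {0, 1, 2, 3, 4, 5}
|A + B| = 6 (out of 7 total residues).

A + B = {0, 1, 2, 3, 4, 5}


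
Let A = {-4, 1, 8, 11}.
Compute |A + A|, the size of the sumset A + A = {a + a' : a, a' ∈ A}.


A + A = {a + a' : a, a' ∈ A}; |A| = 4.
General bounds: 2|A| - 1 ≤ |A + A| ≤ |A|(|A|+1)/2, i.e. 7 ≤ |A + A| ≤ 10.
Lower bound 2|A|-1 is attained iff A is an arithmetic progression.
Enumerate sums a + a' for a ≤ a' (symmetric, so this suffices):
a = -4: -4+-4=-8, -4+1=-3, -4+8=4, -4+11=7
a = 1: 1+1=2, 1+8=9, 1+11=12
a = 8: 8+8=16, 8+11=19
a = 11: 11+11=22
Distinct sums: {-8, -3, 2, 4, 7, 9, 12, 16, 19, 22}
|A + A| = 10

|A + A| = 10


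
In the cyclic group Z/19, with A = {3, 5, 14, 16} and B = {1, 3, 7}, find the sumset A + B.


Work in Z/19Z: reduce every sum a + b modulo 19.
Enumerate all 12 pairs:
a = 3: 3+1=4, 3+3=6, 3+7=10
a = 5: 5+1=6, 5+3=8, 5+7=12
a = 14: 14+1=15, 14+3=17, 14+7=2
a = 16: 16+1=17, 16+3=0, 16+7=4
Distinct residues collected: {0, 2, 4, 6, 8, 10, 12, 15, 17}
|A + B| = 9 (out of 19 total residues).

A + B = {0, 2, 4, 6, 8, 10, 12, 15, 17}


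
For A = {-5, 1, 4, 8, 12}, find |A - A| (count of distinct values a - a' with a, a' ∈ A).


A - A = {a - a' : a, a' ∈ A}; |A| = 5.
Bounds: 2|A|-1 ≤ |A - A| ≤ |A|² - |A| + 1, i.e. 9 ≤ |A - A| ≤ 21.
Note: 0 ∈ A - A always (from a - a). The set is symmetric: if d ∈ A - A then -d ∈ A - A.
Enumerate nonzero differences d = a - a' with a > a' (then include -d):
Positive differences: {3, 4, 6, 7, 8, 9, 11, 13, 17}
Full difference set: {0} ∪ (positive diffs) ∪ (negative diffs).
|A - A| = 1 + 2·9 = 19 (matches direct enumeration: 19).

|A - A| = 19


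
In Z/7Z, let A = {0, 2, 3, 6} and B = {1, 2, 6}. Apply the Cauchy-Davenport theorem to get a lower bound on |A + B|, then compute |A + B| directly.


Cauchy-Davenport: |A + B| ≥ min(p, |A| + |B| - 1) for A, B nonempty in Z/pZ.
|A| = 4, |B| = 3, p = 7.
CD lower bound = min(7, 4 + 3 - 1) = min(7, 6) = 6.
Compute A + B mod 7 directly:
a = 0: 0+1=1, 0+2=2, 0+6=6
a = 2: 2+1=3, 2+2=4, 2+6=1
a = 3: 3+1=4, 3+2=5, 3+6=2
a = 6: 6+1=0, 6+2=1, 6+6=5
A + B = {0, 1, 2, 3, 4, 5, 6}, so |A + B| = 7.
Verify: 7 ≥ 6? Yes ✓.

CD lower bound = 6, actual |A + B| = 7.


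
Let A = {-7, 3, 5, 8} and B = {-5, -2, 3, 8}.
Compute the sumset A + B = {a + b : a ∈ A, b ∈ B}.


A + B = {a + b : a ∈ A, b ∈ B}.
Enumerate all |A|·|B| = 4·4 = 16 pairs (a, b) and collect distinct sums.
a = -7: -7+-5=-12, -7+-2=-9, -7+3=-4, -7+8=1
a = 3: 3+-5=-2, 3+-2=1, 3+3=6, 3+8=11
a = 5: 5+-5=0, 5+-2=3, 5+3=8, 5+8=13
a = 8: 8+-5=3, 8+-2=6, 8+3=11, 8+8=16
Collecting distinct sums: A + B = {-12, -9, -4, -2, 0, 1, 3, 6, 8, 11, 13, 16}
|A + B| = 12

A + B = {-12, -9, -4, -2, 0, 1, 3, 6, 8, 11, 13, 16}


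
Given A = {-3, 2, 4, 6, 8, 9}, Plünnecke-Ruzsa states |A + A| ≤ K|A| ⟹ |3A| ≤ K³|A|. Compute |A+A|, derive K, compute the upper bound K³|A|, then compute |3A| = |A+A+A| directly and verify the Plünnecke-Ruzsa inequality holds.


|A| = 6.
Step 1: Compute A + A by enumerating all 36 pairs.
A + A = {-6, -1, 1, 3, 4, 5, 6, 8, 10, 11, 12, 13, 14, 15, 16, 17, 18}, so |A + A| = 17.
Step 2: Doubling constant K = |A + A|/|A| = 17/6 = 17/6 ≈ 2.8333.
Step 3: Plünnecke-Ruzsa gives |3A| ≤ K³·|A| = (2.8333)³ · 6 ≈ 136.4722.
Step 4: Compute 3A = A + A + A directly by enumerating all triples (a,b,c) ∈ A³; |3A| = 30.
Step 5: Check 30 ≤ 136.4722? Yes ✓.

K = 17/6, Plünnecke-Ruzsa bound K³|A| ≈ 136.4722, |3A| = 30, inequality holds.


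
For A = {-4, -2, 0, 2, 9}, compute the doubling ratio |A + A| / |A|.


|A| = 5.
Compute A + A by enumerating all 25 pairs.
A + A = {-8, -6, -4, -2, 0, 2, 4, 5, 7, 9, 11, 18}, so |A + A| = 12.
K = |A + A| / |A| = 12/5 (already in lowest terms) ≈ 2.4000.
Reference: AP of size 5 gives K = 9/5 ≈ 1.8000; a fully generic set of size 5 gives K ≈ 3.0000.

|A| = 5, |A + A| = 12, K = 12/5.


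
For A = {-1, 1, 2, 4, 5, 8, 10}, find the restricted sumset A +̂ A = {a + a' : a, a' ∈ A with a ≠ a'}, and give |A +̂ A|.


Restricted sumset: A +̂ A = {a + a' : a ∈ A, a' ∈ A, a ≠ a'}.
Equivalently, take A + A and drop any sum 2a that is achievable ONLY as a + a for a ∈ A (i.e. sums representable only with equal summands).
Enumerate pairs (a, a') with a < a' (symmetric, so each unordered pair gives one sum; this covers all a ≠ a'):
  -1 + 1 = 0
  -1 + 2 = 1
  -1 + 4 = 3
  -1 + 5 = 4
  -1 + 8 = 7
  -1 + 10 = 9
  1 + 2 = 3
  1 + 4 = 5
  1 + 5 = 6
  1 + 8 = 9
  1 + 10 = 11
  2 + 4 = 6
  2 + 5 = 7
  2 + 8 = 10
  2 + 10 = 12
  4 + 5 = 9
  4 + 8 = 12
  4 + 10 = 14
  5 + 8 = 13
  5 + 10 = 15
  8 + 10 = 18
Collected distinct sums: {0, 1, 3, 4, 5, 6, 7, 9, 10, 11, 12, 13, 14, 15, 18}
|A +̂ A| = 15
(Reference bound: |A +̂ A| ≥ 2|A| - 3 for |A| ≥ 2, with |A| = 7 giving ≥ 11.)

|A +̂ A| = 15


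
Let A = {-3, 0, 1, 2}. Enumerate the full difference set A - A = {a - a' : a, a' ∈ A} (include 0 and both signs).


A - A = {a - a' : a, a' ∈ A}.
Compute a - a' for each ordered pair (a, a'):
a = -3: -3--3=0, -3-0=-3, -3-1=-4, -3-2=-5
a = 0: 0--3=3, 0-0=0, 0-1=-1, 0-2=-2
a = 1: 1--3=4, 1-0=1, 1-1=0, 1-2=-1
a = 2: 2--3=5, 2-0=2, 2-1=1, 2-2=0
Collecting distinct values (and noting 0 appears from a-a):
A - A = {-5, -4, -3, -2, -1, 0, 1, 2, 3, 4, 5}
|A - A| = 11

A - A = {-5, -4, -3, -2, -1, 0, 1, 2, 3, 4, 5}


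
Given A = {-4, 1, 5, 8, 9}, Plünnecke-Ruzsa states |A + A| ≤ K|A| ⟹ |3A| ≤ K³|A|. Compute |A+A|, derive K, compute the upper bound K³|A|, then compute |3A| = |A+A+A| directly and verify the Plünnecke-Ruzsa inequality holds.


|A| = 5.
Step 1: Compute A + A by enumerating all 25 pairs.
A + A = {-8, -3, 1, 2, 4, 5, 6, 9, 10, 13, 14, 16, 17, 18}, so |A + A| = 14.
Step 2: Doubling constant K = |A + A|/|A| = 14/5 = 14/5 ≈ 2.8000.
Step 3: Plünnecke-Ruzsa gives |3A| ≤ K³·|A| = (2.8000)³ · 5 ≈ 109.7600.
Step 4: Compute 3A = A + A + A directly by enumerating all triples (a,b,c) ∈ A³; |3A| = 28.
Step 5: Check 28 ≤ 109.7600? Yes ✓.

K = 14/5, Plünnecke-Ruzsa bound K³|A| ≈ 109.7600, |3A| = 28, inequality holds.


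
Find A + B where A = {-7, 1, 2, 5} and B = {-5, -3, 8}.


A + B = {a + b : a ∈ A, b ∈ B}.
Enumerate all |A|·|B| = 4·3 = 12 pairs (a, b) and collect distinct sums.
a = -7: -7+-5=-12, -7+-3=-10, -7+8=1
a = 1: 1+-5=-4, 1+-3=-2, 1+8=9
a = 2: 2+-5=-3, 2+-3=-1, 2+8=10
a = 5: 5+-5=0, 5+-3=2, 5+8=13
Collecting distinct sums: A + B = {-12, -10, -4, -3, -2, -1, 0, 1, 2, 9, 10, 13}
|A + B| = 12

A + B = {-12, -10, -4, -3, -2, -1, 0, 1, 2, 9, 10, 13}


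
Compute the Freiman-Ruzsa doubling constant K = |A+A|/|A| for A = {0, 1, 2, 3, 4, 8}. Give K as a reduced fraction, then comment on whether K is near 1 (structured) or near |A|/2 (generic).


|A| = 6.
Compute A + A by enumerating all 36 pairs.
A + A = {0, 1, 2, 3, 4, 5, 6, 7, 8, 9, 10, 11, 12, 16}, so |A + A| = 14.
K = |A + A| / |A| = 14/6 = 7/3 ≈ 2.3333.
Reference: AP of size 6 gives K = 11/6 ≈ 1.8333; a fully generic set of size 6 gives K ≈ 3.5000.

|A| = 6, |A + A| = 14, K = 14/6 = 7/3.


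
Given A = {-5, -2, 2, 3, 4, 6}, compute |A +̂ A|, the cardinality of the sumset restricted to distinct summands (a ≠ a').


Restricted sumset: A +̂ A = {a + a' : a ∈ A, a' ∈ A, a ≠ a'}.
Equivalently, take A + A and drop any sum 2a that is achievable ONLY as a + a for a ∈ A (i.e. sums representable only with equal summands).
Enumerate pairs (a, a') with a < a' (symmetric, so each unordered pair gives one sum; this covers all a ≠ a'):
  -5 + -2 = -7
  -5 + 2 = -3
  -5 + 3 = -2
  -5 + 4 = -1
  -5 + 6 = 1
  -2 + 2 = 0
  -2 + 3 = 1
  -2 + 4 = 2
  -2 + 6 = 4
  2 + 3 = 5
  2 + 4 = 6
  2 + 6 = 8
  3 + 4 = 7
  3 + 6 = 9
  4 + 6 = 10
Collected distinct sums: {-7, -3, -2, -1, 0, 1, 2, 4, 5, 6, 7, 8, 9, 10}
|A +̂ A| = 14
(Reference bound: |A +̂ A| ≥ 2|A| - 3 for |A| ≥ 2, with |A| = 6 giving ≥ 9.)

|A +̂ A| = 14


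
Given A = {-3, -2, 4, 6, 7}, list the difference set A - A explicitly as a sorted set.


A - A = {a - a' : a, a' ∈ A}.
Compute a - a' for each ordered pair (a, a'):
a = -3: -3--3=0, -3--2=-1, -3-4=-7, -3-6=-9, -3-7=-10
a = -2: -2--3=1, -2--2=0, -2-4=-6, -2-6=-8, -2-7=-9
a = 4: 4--3=7, 4--2=6, 4-4=0, 4-6=-2, 4-7=-3
a = 6: 6--3=9, 6--2=8, 6-4=2, 6-6=0, 6-7=-1
a = 7: 7--3=10, 7--2=9, 7-4=3, 7-6=1, 7-7=0
Collecting distinct values (and noting 0 appears from a-a):
A - A = {-10, -9, -8, -7, -6, -3, -2, -1, 0, 1, 2, 3, 6, 7, 8, 9, 10}
|A - A| = 17

A - A = {-10, -9, -8, -7, -6, -3, -2, -1, 0, 1, 2, 3, 6, 7, 8, 9, 10}


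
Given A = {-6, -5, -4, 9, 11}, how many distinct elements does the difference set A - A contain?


A - A = {a - a' : a, a' ∈ A}; |A| = 5.
Bounds: 2|A|-1 ≤ |A - A| ≤ |A|² - |A| + 1, i.e. 9 ≤ |A - A| ≤ 21.
Note: 0 ∈ A - A always (from a - a). The set is symmetric: if d ∈ A - A then -d ∈ A - A.
Enumerate nonzero differences d = a - a' with a > a' (then include -d):
Positive differences: {1, 2, 13, 14, 15, 16, 17}
Full difference set: {0} ∪ (positive diffs) ∪ (negative diffs).
|A - A| = 1 + 2·7 = 15 (matches direct enumeration: 15).

|A - A| = 15


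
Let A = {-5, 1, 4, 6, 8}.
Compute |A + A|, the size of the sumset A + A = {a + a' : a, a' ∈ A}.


A + A = {a + a' : a, a' ∈ A}; |A| = 5.
General bounds: 2|A| - 1 ≤ |A + A| ≤ |A|(|A|+1)/2, i.e. 9 ≤ |A + A| ≤ 15.
Lower bound 2|A|-1 is attained iff A is an arithmetic progression.
Enumerate sums a + a' for a ≤ a' (symmetric, so this suffices):
a = -5: -5+-5=-10, -5+1=-4, -5+4=-1, -5+6=1, -5+8=3
a = 1: 1+1=2, 1+4=5, 1+6=7, 1+8=9
a = 4: 4+4=8, 4+6=10, 4+8=12
a = 6: 6+6=12, 6+8=14
a = 8: 8+8=16
Distinct sums: {-10, -4, -1, 1, 2, 3, 5, 7, 8, 9, 10, 12, 14, 16}
|A + A| = 14

|A + A| = 14


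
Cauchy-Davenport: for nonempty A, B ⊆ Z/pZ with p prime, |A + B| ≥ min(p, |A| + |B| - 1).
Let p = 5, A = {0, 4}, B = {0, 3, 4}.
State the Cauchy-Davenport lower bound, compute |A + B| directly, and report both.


Cauchy-Davenport: |A + B| ≥ min(p, |A| + |B| - 1) for A, B nonempty in Z/pZ.
|A| = 2, |B| = 3, p = 5.
CD lower bound = min(5, 2 + 3 - 1) = min(5, 4) = 4.
Compute A + B mod 5 directly:
a = 0: 0+0=0, 0+3=3, 0+4=4
a = 4: 4+0=4, 4+3=2, 4+4=3
A + B = {0, 2, 3, 4}, so |A + B| = 4.
Verify: 4 ≥ 4? Yes ✓.

CD lower bound = 4, actual |A + B| = 4.


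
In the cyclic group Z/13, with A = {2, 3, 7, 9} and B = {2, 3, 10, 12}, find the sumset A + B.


Work in Z/13Z: reduce every sum a + b modulo 13.
Enumerate all 16 pairs:
a = 2: 2+2=4, 2+3=5, 2+10=12, 2+12=1
a = 3: 3+2=5, 3+3=6, 3+10=0, 3+12=2
a = 7: 7+2=9, 7+3=10, 7+10=4, 7+12=6
a = 9: 9+2=11, 9+3=12, 9+10=6, 9+12=8
Distinct residues collected: {0, 1, 2, 4, 5, 6, 8, 9, 10, 11, 12}
|A + B| = 11 (out of 13 total residues).

A + B = {0, 1, 2, 4, 5, 6, 8, 9, 10, 11, 12}


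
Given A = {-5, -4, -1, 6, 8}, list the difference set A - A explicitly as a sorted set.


A - A = {a - a' : a, a' ∈ A}.
Compute a - a' for each ordered pair (a, a'):
a = -5: -5--5=0, -5--4=-1, -5--1=-4, -5-6=-11, -5-8=-13
a = -4: -4--5=1, -4--4=0, -4--1=-3, -4-6=-10, -4-8=-12
a = -1: -1--5=4, -1--4=3, -1--1=0, -1-6=-7, -1-8=-9
a = 6: 6--5=11, 6--4=10, 6--1=7, 6-6=0, 6-8=-2
a = 8: 8--5=13, 8--4=12, 8--1=9, 8-6=2, 8-8=0
Collecting distinct values (and noting 0 appears from a-a):
A - A = {-13, -12, -11, -10, -9, -7, -4, -3, -2, -1, 0, 1, 2, 3, 4, 7, 9, 10, 11, 12, 13}
|A - A| = 21

A - A = {-13, -12, -11, -10, -9, -7, -4, -3, -2, -1, 0, 1, 2, 3, 4, 7, 9, 10, 11, 12, 13}


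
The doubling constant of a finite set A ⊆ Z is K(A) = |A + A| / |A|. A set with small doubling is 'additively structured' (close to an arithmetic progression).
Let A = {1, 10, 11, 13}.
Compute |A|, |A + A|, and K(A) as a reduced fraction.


|A| = 4.
Compute A + A by enumerating all 16 pairs.
A + A = {2, 11, 12, 14, 20, 21, 22, 23, 24, 26}, so |A + A| = 10.
K = |A + A| / |A| = 10/4 = 5/2 ≈ 2.5000.
Reference: AP of size 4 gives K = 7/4 ≈ 1.7500; a fully generic set of size 4 gives K ≈ 2.5000.

|A| = 4, |A + A| = 10, K = 10/4 = 5/2.


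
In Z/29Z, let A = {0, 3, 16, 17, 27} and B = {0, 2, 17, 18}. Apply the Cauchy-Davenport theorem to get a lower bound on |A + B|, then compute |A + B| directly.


Cauchy-Davenport: |A + B| ≥ min(p, |A| + |B| - 1) for A, B nonempty in Z/pZ.
|A| = 5, |B| = 4, p = 29.
CD lower bound = min(29, 5 + 4 - 1) = min(29, 8) = 8.
Compute A + B mod 29 directly:
a = 0: 0+0=0, 0+2=2, 0+17=17, 0+18=18
a = 3: 3+0=3, 3+2=5, 3+17=20, 3+18=21
a = 16: 16+0=16, 16+2=18, 16+17=4, 16+18=5
a = 17: 17+0=17, 17+2=19, 17+17=5, 17+18=6
a = 27: 27+0=27, 27+2=0, 27+17=15, 27+18=16
A + B = {0, 2, 3, 4, 5, 6, 15, 16, 17, 18, 19, 20, 21, 27}, so |A + B| = 14.
Verify: 14 ≥ 8? Yes ✓.

CD lower bound = 8, actual |A + B| = 14.


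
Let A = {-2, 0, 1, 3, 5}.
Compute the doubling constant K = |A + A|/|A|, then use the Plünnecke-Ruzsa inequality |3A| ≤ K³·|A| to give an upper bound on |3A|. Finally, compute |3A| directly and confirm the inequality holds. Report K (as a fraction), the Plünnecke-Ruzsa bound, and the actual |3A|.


|A| = 5.
Step 1: Compute A + A by enumerating all 25 pairs.
A + A = {-4, -2, -1, 0, 1, 2, 3, 4, 5, 6, 8, 10}, so |A + A| = 12.
Step 2: Doubling constant K = |A + A|/|A| = 12/5 = 12/5 ≈ 2.4000.
Step 3: Plünnecke-Ruzsa gives |3A| ≤ K³·|A| = (2.4000)³ · 5 ≈ 69.1200.
Step 4: Compute 3A = A + A + A directly by enumerating all triples (a,b,c) ∈ A³; |3A| = 19.
Step 5: Check 19 ≤ 69.1200? Yes ✓.

K = 12/5, Plünnecke-Ruzsa bound K³|A| ≈ 69.1200, |3A| = 19, inequality holds.


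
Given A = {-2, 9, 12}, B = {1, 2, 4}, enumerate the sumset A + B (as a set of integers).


A + B = {a + b : a ∈ A, b ∈ B}.
Enumerate all |A|·|B| = 3·3 = 9 pairs (a, b) and collect distinct sums.
a = -2: -2+1=-1, -2+2=0, -2+4=2
a = 9: 9+1=10, 9+2=11, 9+4=13
a = 12: 12+1=13, 12+2=14, 12+4=16
Collecting distinct sums: A + B = {-1, 0, 2, 10, 11, 13, 14, 16}
|A + B| = 8

A + B = {-1, 0, 2, 10, 11, 13, 14, 16}


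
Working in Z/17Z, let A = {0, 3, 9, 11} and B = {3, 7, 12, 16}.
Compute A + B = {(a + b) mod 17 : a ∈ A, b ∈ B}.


Work in Z/17Z: reduce every sum a + b modulo 17.
Enumerate all 16 pairs:
a = 0: 0+3=3, 0+7=7, 0+12=12, 0+16=16
a = 3: 3+3=6, 3+7=10, 3+12=15, 3+16=2
a = 9: 9+3=12, 9+7=16, 9+12=4, 9+16=8
a = 11: 11+3=14, 11+7=1, 11+12=6, 11+16=10
Distinct residues collected: {1, 2, 3, 4, 6, 7, 8, 10, 12, 14, 15, 16}
|A + B| = 12 (out of 17 total residues).

A + B = {1, 2, 3, 4, 6, 7, 8, 10, 12, 14, 15, 16}


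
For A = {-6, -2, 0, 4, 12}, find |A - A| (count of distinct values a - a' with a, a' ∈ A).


A - A = {a - a' : a, a' ∈ A}; |A| = 5.
Bounds: 2|A|-1 ≤ |A - A| ≤ |A|² - |A| + 1, i.e. 9 ≤ |A - A| ≤ 21.
Note: 0 ∈ A - A always (from a - a). The set is symmetric: if d ∈ A - A then -d ∈ A - A.
Enumerate nonzero differences d = a - a' with a > a' (then include -d):
Positive differences: {2, 4, 6, 8, 10, 12, 14, 18}
Full difference set: {0} ∪ (positive diffs) ∪ (negative diffs).
|A - A| = 1 + 2·8 = 17 (matches direct enumeration: 17).

|A - A| = 17


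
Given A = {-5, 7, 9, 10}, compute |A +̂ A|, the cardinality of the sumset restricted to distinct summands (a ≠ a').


Restricted sumset: A +̂ A = {a + a' : a ∈ A, a' ∈ A, a ≠ a'}.
Equivalently, take A + A and drop any sum 2a that is achievable ONLY as a + a for a ∈ A (i.e. sums representable only with equal summands).
Enumerate pairs (a, a') with a < a' (symmetric, so each unordered pair gives one sum; this covers all a ≠ a'):
  -5 + 7 = 2
  -5 + 9 = 4
  -5 + 10 = 5
  7 + 9 = 16
  7 + 10 = 17
  9 + 10 = 19
Collected distinct sums: {2, 4, 5, 16, 17, 19}
|A +̂ A| = 6
(Reference bound: |A +̂ A| ≥ 2|A| - 3 for |A| ≥ 2, with |A| = 4 giving ≥ 5.)

|A +̂ A| = 6


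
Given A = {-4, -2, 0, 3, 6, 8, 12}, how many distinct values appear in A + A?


A + A = {a + a' : a, a' ∈ A}; |A| = 7.
General bounds: 2|A| - 1 ≤ |A + A| ≤ |A|(|A|+1)/2, i.e. 13 ≤ |A + A| ≤ 28.
Lower bound 2|A|-1 is attained iff A is an arithmetic progression.
Enumerate sums a + a' for a ≤ a' (symmetric, so this suffices):
a = -4: -4+-4=-8, -4+-2=-6, -4+0=-4, -4+3=-1, -4+6=2, -4+8=4, -4+12=8
a = -2: -2+-2=-4, -2+0=-2, -2+3=1, -2+6=4, -2+8=6, -2+12=10
a = 0: 0+0=0, 0+3=3, 0+6=6, 0+8=8, 0+12=12
a = 3: 3+3=6, 3+6=9, 3+8=11, 3+12=15
a = 6: 6+6=12, 6+8=14, 6+12=18
a = 8: 8+8=16, 8+12=20
a = 12: 12+12=24
Distinct sums: {-8, -6, -4, -2, -1, 0, 1, 2, 3, 4, 6, 8, 9, 10, 11, 12, 14, 15, 16, 18, 20, 24}
|A + A| = 22

|A + A| = 22


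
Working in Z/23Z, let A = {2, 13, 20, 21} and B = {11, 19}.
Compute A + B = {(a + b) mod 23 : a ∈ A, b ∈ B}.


Work in Z/23Z: reduce every sum a + b modulo 23.
Enumerate all 8 pairs:
a = 2: 2+11=13, 2+19=21
a = 13: 13+11=1, 13+19=9
a = 20: 20+11=8, 20+19=16
a = 21: 21+11=9, 21+19=17
Distinct residues collected: {1, 8, 9, 13, 16, 17, 21}
|A + B| = 7 (out of 23 total residues).

A + B = {1, 8, 9, 13, 16, 17, 21}


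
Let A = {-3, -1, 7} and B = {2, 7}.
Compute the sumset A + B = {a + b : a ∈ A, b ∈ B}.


A + B = {a + b : a ∈ A, b ∈ B}.
Enumerate all |A|·|B| = 3·2 = 6 pairs (a, b) and collect distinct sums.
a = -3: -3+2=-1, -3+7=4
a = -1: -1+2=1, -1+7=6
a = 7: 7+2=9, 7+7=14
Collecting distinct sums: A + B = {-1, 1, 4, 6, 9, 14}
|A + B| = 6

A + B = {-1, 1, 4, 6, 9, 14}


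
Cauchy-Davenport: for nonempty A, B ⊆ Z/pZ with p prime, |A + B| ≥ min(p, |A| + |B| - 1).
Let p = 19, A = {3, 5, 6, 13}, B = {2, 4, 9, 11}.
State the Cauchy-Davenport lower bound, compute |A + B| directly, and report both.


Cauchy-Davenport: |A + B| ≥ min(p, |A| + |B| - 1) for A, B nonempty in Z/pZ.
|A| = 4, |B| = 4, p = 19.
CD lower bound = min(19, 4 + 4 - 1) = min(19, 7) = 7.
Compute A + B mod 19 directly:
a = 3: 3+2=5, 3+4=7, 3+9=12, 3+11=14
a = 5: 5+2=7, 5+4=9, 5+9=14, 5+11=16
a = 6: 6+2=8, 6+4=10, 6+9=15, 6+11=17
a = 13: 13+2=15, 13+4=17, 13+9=3, 13+11=5
A + B = {3, 5, 7, 8, 9, 10, 12, 14, 15, 16, 17}, so |A + B| = 11.
Verify: 11 ≥ 7? Yes ✓.

CD lower bound = 7, actual |A + B| = 11.


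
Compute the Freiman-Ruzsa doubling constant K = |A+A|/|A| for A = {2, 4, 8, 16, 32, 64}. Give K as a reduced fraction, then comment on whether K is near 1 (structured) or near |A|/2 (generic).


|A| = 6.
Compute A + A by enumerating all 36 pairs.
A + A = {4, 6, 8, 10, 12, 16, 18, 20, 24, 32, 34, 36, 40, 48, 64, 66, 68, 72, 80, 96, 128}, so |A + A| = 21.
K = |A + A| / |A| = 21/6 = 7/2 ≈ 3.5000.
Reference: AP of size 6 gives K = 11/6 ≈ 1.8333; a fully generic set of size 6 gives K ≈ 3.5000.

|A| = 6, |A + A| = 21, K = 21/6 = 7/2.


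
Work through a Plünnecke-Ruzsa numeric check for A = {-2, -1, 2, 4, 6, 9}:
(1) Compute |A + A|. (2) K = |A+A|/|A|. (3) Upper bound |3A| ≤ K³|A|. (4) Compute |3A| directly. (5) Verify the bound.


|A| = 6.
Step 1: Compute A + A by enumerating all 36 pairs.
A + A = {-4, -3, -2, 0, 1, 2, 3, 4, 5, 6, 7, 8, 10, 11, 12, 13, 15, 18}, so |A + A| = 18.
Step 2: Doubling constant K = |A + A|/|A| = 18/6 = 18/6 ≈ 3.0000.
Step 3: Plünnecke-Ruzsa gives |3A| ≤ K³·|A| = (3.0000)³ · 6 ≈ 162.0000.
Step 4: Compute 3A = A + A + A directly by enumerating all triples (a,b,c) ∈ A³; |3A| = 31.
Step 5: Check 31 ≤ 162.0000? Yes ✓.

K = 18/6, Plünnecke-Ruzsa bound K³|A| ≈ 162.0000, |3A| = 31, inequality holds.


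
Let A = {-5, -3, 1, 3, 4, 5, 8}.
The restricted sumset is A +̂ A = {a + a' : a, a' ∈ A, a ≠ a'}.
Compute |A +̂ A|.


Restricted sumset: A +̂ A = {a + a' : a ∈ A, a' ∈ A, a ≠ a'}.
Equivalently, take A + A and drop any sum 2a that is achievable ONLY as a + a for a ∈ A (i.e. sums representable only with equal summands).
Enumerate pairs (a, a') with a < a' (symmetric, so each unordered pair gives one sum; this covers all a ≠ a'):
  -5 + -3 = -8
  -5 + 1 = -4
  -5 + 3 = -2
  -5 + 4 = -1
  -5 + 5 = 0
  -5 + 8 = 3
  -3 + 1 = -2
  -3 + 3 = 0
  -3 + 4 = 1
  -3 + 5 = 2
  -3 + 8 = 5
  1 + 3 = 4
  1 + 4 = 5
  1 + 5 = 6
  1 + 8 = 9
  3 + 4 = 7
  3 + 5 = 8
  3 + 8 = 11
  4 + 5 = 9
  4 + 8 = 12
  5 + 8 = 13
Collected distinct sums: {-8, -4, -2, -1, 0, 1, 2, 3, 4, 5, 6, 7, 8, 9, 11, 12, 13}
|A +̂ A| = 17
(Reference bound: |A +̂ A| ≥ 2|A| - 3 for |A| ≥ 2, with |A| = 7 giving ≥ 11.)

|A +̂ A| = 17


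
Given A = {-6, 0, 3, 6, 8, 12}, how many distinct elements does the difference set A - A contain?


A - A = {a - a' : a, a' ∈ A}; |A| = 6.
Bounds: 2|A|-1 ≤ |A - A| ≤ |A|² - |A| + 1, i.e. 11 ≤ |A - A| ≤ 31.
Note: 0 ∈ A - A always (from a - a). The set is symmetric: if d ∈ A - A then -d ∈ A - A.
Enumerate nonzero differences d = a - a' with a > a' (then include -d):
Positive differences: {2, 3, 4, 5, 6, 8, 9, 12, 14, 18}
Full difference set: {0} ∪ (positive diffs) ∪ (negative diffs).
|A - A| = 1 + 2·10 = 21 (matches direct enumeration: 21).

|A - A| = 21


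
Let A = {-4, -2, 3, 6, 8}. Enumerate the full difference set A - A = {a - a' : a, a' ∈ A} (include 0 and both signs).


A - A = {a - a' : a, a' ∈ A}.
Compute a - a' for each ordered pair (a, a'):
a = -4: -4--4=0, -4--2=-2, -4-3=-7, -4-6=-10, -4-8=-12
a = -2: -2--4=2, -2--2=0, -2-3=-5, -2-6=-8, -2-8=-10
a = 3: 3--4=7, 3--2=5, 3-3=0, 3-6=-3, 3-8=-5
a = 6: 6--4=10, 6--2=8, 6-3=3, 6-6=0, 6-8=-2
a = 8: 8--4=12, 8--2=10, 8-3=5, 8-6=2, 8-8=0
Collecting distinct values (and noting 0 appears from a-a):
A - A = {-12, -10, -8, -7, -5, -3, -2, 0, 2, 3, 5, 7, 8, 10, 12}
|A - A| = 15

A - A = {-12, -10, -8, -7, -5, -3, -2, 0, 2, 3, 5, 7, 8, 10, 12}


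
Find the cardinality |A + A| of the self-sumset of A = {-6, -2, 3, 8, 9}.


A + A = {a + a' : a, a' ∈ A}; |A| = 5.
General bounds: 2|A| - 1 ≤ |A + A| ≤ |A|(|A|+1)/2, i.e. 9 ≤ |A + A| ≤ 15.
Lower bound 2|A|-1 is attained iff A is an arithmetic progression.
Enumerate sums a + a' for a ≤ a' (symmetric, so this suffices):
a = -6: -6+-6=-12, -6+-2=-8, -6+3=-3, -6+8=2, -6+9=3
a = -2: -2+-2=-4, -2+3=1, -2+8=6, -2+9=7
a = 3: 3+3=6, 3+8=11, 3+9=12
a = 8: 8+8=16, 8+9=17
a = 9: 9+9=18
Distinct sums: {-12, -8, -4, -3, 1, 2, 3, 6, 7, 11, 12, 16, 17, 18}
|A + A| = 14

|A + A| = 14


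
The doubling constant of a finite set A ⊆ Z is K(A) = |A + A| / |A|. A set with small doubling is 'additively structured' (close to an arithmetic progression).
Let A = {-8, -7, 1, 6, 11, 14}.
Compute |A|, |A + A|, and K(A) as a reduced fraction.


|A| = 6.
Compute A + A by enumerating all 36 pairs.
A + A = {-16, -15, -14, -7, -6, -2, -1, 2, 3, 4, 6, 7, 12, 15, 17, 20, 22, 25, 28}, so |A + A| = 19.
K = |A + A| / |A| = 19/6 (already in lowest terms) ≈ 3.1667.
Reference: AP of size 6 gives K = 11/6 ≈ 1.8333; a fully generic set of size 6 gives K ≈ 3.5000.

|A| = 6, |A + A| = 19, K = 19/6.


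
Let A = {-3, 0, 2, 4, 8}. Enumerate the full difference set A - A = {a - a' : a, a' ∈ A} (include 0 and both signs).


A - A = {a - a' : a, a' ∈ A}.
Compute a - a' for each ordered pair (a, a'):
a = -3: -3--3=0, -3-0=-3, -3-2=-5, -3-4=-7, -3-8=-11
a = 0: 0--3=3, 0-0=0, 0-2=-2, 0-4=-4, 0-8=-8
a = 2: 2--3=5, 2-0=2, 2-2=0, 2-4=-2, 2-8=-6
a = 4: 4--3=7, 4-0=4, 4-2=2, 4-4=0, 4-8=-4
a = 8: 8--3=11, 8-0=8, 8-2=6, 8-4=4, 8-8=0
Collecting distinct values (and noting 0 appears from a-a):
A - A = {-11, -8, -7, -6, -5, -4, -3, -2, 0, 2, 3, 4, 5, 6, 7, 8, 11}
|A - A| = 17

A - A = {-11, -8, -7, -6, -5, -4, -3, -2, 0, 2, 3, 4, 5, 6, 7, 8, 11}


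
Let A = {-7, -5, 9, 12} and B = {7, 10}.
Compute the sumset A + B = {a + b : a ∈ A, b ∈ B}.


A + B = {a + b : a ∈ A, b ∈ B}.
Enumerate all |A|·|B| = 4·2 = 8 pairs (a, b) and collect distinct sums.
a = -7: -7+7=0, -7+10=3
a = -5: -5+7=2, -5+10=5
a = 9: 9+7=16, 9+10=19
a = 12: 12+7=19, 12+10=22
Collecting distinct sums: A + B = {0, 2, 3, 5, 16, 19, 22}
|A + B| = 7

A + B = {0, 2, 3, 5, 16, 19, 22}


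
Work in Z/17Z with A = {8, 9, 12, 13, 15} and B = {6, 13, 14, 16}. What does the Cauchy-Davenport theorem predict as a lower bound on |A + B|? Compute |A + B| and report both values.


Cauchy-Davenport: |A + B| ≥ min(p, |A| + |B| - 1) for A, B nonempty in Z/pZ.
|A| = 5, |B| = 4, p = 17.
CD lower bound = min(17, 5 + 4 - 1) = min(17, 8) = 8.
Compute A + B mod 17 directly:
a = 8: 8+6=14, 8+13=4, 8+14=5, 8+16=7
a = 9: 9+6=15, 9+13=5, 9+14=6, 9+16=8
a = 12: 12+6=1, 12+13=8, 12+14=9, 12+16=11
a = 13: 13+6=2, 13+13=9, 13+14=10, 13+16=12
a = 15: 15+6=4, 15+13=11, 15+14=12, 15+16=14
A + B = {1, 2, 4, 5, 6, 7, 8, 9, 10, 11, 12, 14, 15}, so |A + B| = 13.
Verify: 13 ≥ 8? Yes ✓.

CD lower bound = 8, actual |A + B| = 13.


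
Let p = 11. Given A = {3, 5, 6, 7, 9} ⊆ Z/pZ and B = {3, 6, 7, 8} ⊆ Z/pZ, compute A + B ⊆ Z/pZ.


Work in Z/11Z: reduce every sum a + b modulo 11.
Enumerate all 20 pairs:
a = 3: 3+3=6, 3+6=9, 3+7=10, 3+8=0
a = 5: 5+3=8, 5+6=0, 5+7=1, 5+8=2
a = 6: 6+3=9, 6+6=1, 6+7=2, 6+8=3
a = 7: 7+3=10, 7+6=2, 7+7=3, 7+8=4
a = 9: 9+3=1, 9+6=4, 9+7=5, 9+8=6
Distinct residues collected: {0, 1, 2, 3, 4, 5, 6, 8, 9, 10}
|A + B| = 10 (out of 11 total residues).

A + B = {0, 1, 2, 3, 4, 5, 6, 8, 9, 10}


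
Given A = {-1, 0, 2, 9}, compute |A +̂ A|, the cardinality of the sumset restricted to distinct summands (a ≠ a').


Restricted sumset: A +̂ A = {a + a' : a ∈ A, a' ∈ A, a ≠ a'}.
Equivalently, take A + A and drop any sum 2a that is achievable ONLY as a + a for a ∈ A (i.e. sums representable only with equal summands).
Enumerate pairs (a, a') with a < a' (symmetric, so each unordered pair gives one sum; this covers all a ≠ a'):
  -1 + 0 = -1
  -1 + 2 = 1
  -1 + 9 = 8
  0 + 2 = 2
  0 + 9 = 9
  2 + 9 = 11
Collected distinct sums: {-1, 1, 2, 8, 9, 11}
|A +̂ A| = 6
(Reference bound: |A +̂ A| ≥ 2|A| - 3 for |A| ≥ 2, with |A| = 4 giving ≥ 5.)

|A +̂ A| = 6


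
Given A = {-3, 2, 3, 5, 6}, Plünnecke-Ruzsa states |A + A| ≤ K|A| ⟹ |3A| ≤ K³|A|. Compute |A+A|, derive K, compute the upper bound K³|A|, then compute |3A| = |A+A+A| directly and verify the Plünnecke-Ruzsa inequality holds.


|A| = 5.
Step 1: Compute A + A by enumerating all 25 pairs.
A + A = {-6, -1, 0, 2, 3, 4, 5, 6, 7, 8, 9, 10, 11, 12}, so |A + A| = 14.
Step 2: Doubling constant K = |A + A|/|A| = 14/5 = 14/5 ≈ 2.8000.
Step 3: Plünnecke-Ruzsa gives |3A| ≤ K³·|A| = (2.8000)³ · 5 ≈ 109.7600.
Step 4: Compute 3A = A + A + A directly by enumerating all triples (a,b,c) ∈ A³; |3A| = 23.
Step 5: Check 23 ≤ 109.7600? Yes ✓.

K = 14/5, Plünnecke-Ruzsa bound K³|A| ≈ 109.7600, |3A| = 23, inequality holds.


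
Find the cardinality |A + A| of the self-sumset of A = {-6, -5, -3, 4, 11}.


A + A = {a + a' : a, a' ∈ A}; |A| = 5.
General bounds: 2|A| - 1 ≤ |A + A| ≤ |A|(|A|+1)/2, i.e. 9 ≤ |A + A| ≤ 15.
Lower bound 2|A|-1 is attained iff A is an arithmetic progression.
Enumerate sums a + a' for a ≤ a' (symmetric, so this suffices):
a = -6: -6+-6=-12, -6+-5=-11, -6+-3=-9, -6+4=-2, -6+11=5
a = -5: -5+-5=-10, -5+-3=-8, -5+4=-1, -5+11=6
a = -3: -3+-3=-6, -3+4=1, -3+11=8
a = 4: 4+4=8, 4+11=15
a = 11: 11+11=22
Distinct sums: {-12, -11, -10, -9, -8, -6, -2, -1, 1, 5, 6, 8, 15, 22}
|A + A| = 14

|A + A| = 14


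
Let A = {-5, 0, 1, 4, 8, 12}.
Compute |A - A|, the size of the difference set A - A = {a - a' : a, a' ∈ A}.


A - A = {a - a' : a, a' ∈ A}; |A| = 6.
Bounds: 2|A|-1 ≤ |A - A| ≤ |A|² - |A| + 1, i.e. 11 ≤ |A - A| ≤ 31.
Note: 0 ∈ A - A always (from a - a). The set is symmetric: if d ∈ A - A then -d ∈ A - A.
Enumerate nonzero differences d = a - a' with a > a' (then include -d):
Positive differences: {1, 3, 4, 5, 6, 7, 8, 9, 11, 12, 13, 17}
Full difference set: {0} ∪ (positive diffs) ∪ (negative diffs).
|A - A| = 1 + 2·12 = 25 (matches direct enumeration: 25).

|A - A| = 25


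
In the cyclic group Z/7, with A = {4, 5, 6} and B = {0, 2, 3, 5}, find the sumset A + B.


Work in Z/7Z: reduce every sum a + b modulo 7.
Enumerate all 12 pairs:
a = 4: 4+0=4, 4+2=6, 4+3=0, 4+5=2
a = 5: 5+0=5, 5+2=0, 5+3=1, 5+5=3
a = 6: 6+0=6, 6+2=1, 6+3=2, 6+5=4
Distinct residues collected: {0, 1, 2, 3, 4, 5, 6}
|A + B| = 7 (out of 7 total residues).

A + B = {0, 1, 2, 3, 4, 5, 6}


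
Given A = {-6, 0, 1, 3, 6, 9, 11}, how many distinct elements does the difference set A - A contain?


A - A = {a - a' : a, a' ∈ A}; |A| = 7.
Bounds: 2|A|-1 ≤ |A - A| ≤ |A|² - |A| + 1, i.e. 13 ≤ |A - A| ≤ 43.
Note: 0 ∈ A - A always (from a - a). The set is symmetric: if d ∈ A - A then -d ∈ A - A.
Enumerate nonzero differences d = a - a' with a > a' (then include -d):
Positive differences: {1, 2, 3, 5, 6, 7, 8, 9, 10, 11, 12, 15, 17}
Full difference set: {0} ∪ (positive diffs) ∪ (negative diffs).
|A - A| = 1 + 2·13 = 27 (matches direct enumeration: 27).

|A - A| = 27


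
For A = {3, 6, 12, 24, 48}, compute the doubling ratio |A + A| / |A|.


|A| = 5.
Compute A + A by enumerating all 25 pairs.
A + A = {6, 9, 12, 15, 18, 24, 27, 30, 36, 48, 51, 54, 60, 72, 96}, so |A + A| = 15.
K = |A + A| / |A| = 15/5 = 3/1 ≈ 3.0000.
Reference: AP of size 5 gives K = 9/5 ≈ 1.8000; a fully generic set of size 5 gives K ≈ 3.0000.

|A| = 5, |A + A| = 15, K = 15/5 = 3/1.


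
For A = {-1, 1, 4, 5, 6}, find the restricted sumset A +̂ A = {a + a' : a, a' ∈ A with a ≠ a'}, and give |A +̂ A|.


Restricted sumset: A +̂ A = {a + a' : a ∈ A, a' ∈ A, a ≠ a'}.
Equivalently, take A + A and drop any sum 2a that is achievable ONLY as a + a for a ∈ A (i.e. sums representable only with equal summands).
Enumerate pairs (a, a') with a < a' (symmetric, so each unordered pair gives one sum; this covers all a ≠ a'):
  -1 + 1 = 0
  -1 + 4 = 3
  -1 + 5 = 4
  -1 + 6 = 5
  1 + 4 = 5
  1 + 5 = 6
  1 + 6 = 7
  4 + 5 = 9
  4 + 6 = 10
  5 + 6 = 11
Collected distinct sums: {0, 3, 4, 5, 6, 7, 9, 10, 11}
|A +̂ A| = 9
(Reference bound: |A +̂ A| ≥ 2|A| - 3 for |A| ≥ 2, with |A| = 5 giving ≥ 7.)

|A +̂ A| = 9
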